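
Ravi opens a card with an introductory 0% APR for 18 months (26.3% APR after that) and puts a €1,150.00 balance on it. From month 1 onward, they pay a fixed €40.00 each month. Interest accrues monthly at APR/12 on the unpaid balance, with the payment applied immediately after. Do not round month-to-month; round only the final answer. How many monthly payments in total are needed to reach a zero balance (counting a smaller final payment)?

Promo months 1–18 at r₀ = 0%/12 = 0; months 19+ at r₁ = 26.3%/12 = 0.0219167.
After month 18 (no interest yet): B = €1,150.00 − 18·€40.00 = €430.00.
Then at r₁ with €40.00/mo: n₂ = −ln(1 − r₁·B/P)/ln(1+r₁) ≈ 12.39 → 13 more payments.

31 months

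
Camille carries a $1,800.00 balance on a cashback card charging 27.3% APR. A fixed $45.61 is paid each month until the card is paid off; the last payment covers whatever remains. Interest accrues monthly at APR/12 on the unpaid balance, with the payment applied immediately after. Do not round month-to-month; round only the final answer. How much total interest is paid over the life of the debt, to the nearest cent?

Monthly rate r = 27.3%/12 = 2.275% = 0.02275.
Payoff takes n = ⌈−ln(1 − rB₀/P)/ln(1+r)⌉ = ⌈101.405⌉ = 102 payments; the last is $18.59.
Total paid = 101·$45.61 + $18.59 = $4,625.20.
Total interest = total paid − principal = $4,625.20 − $1,800.00 = $2,825.20.

$2,825.20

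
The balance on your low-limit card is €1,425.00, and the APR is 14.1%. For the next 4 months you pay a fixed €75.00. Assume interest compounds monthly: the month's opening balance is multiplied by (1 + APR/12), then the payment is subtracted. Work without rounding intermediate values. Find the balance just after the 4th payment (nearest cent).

€1,187.84

Monthly rate r = 14.1%/12 = 1.175% = 0.01175.
Each month: B ← B·(1+r) − €75.00.
Month 1: interest €16.74; balance after payment €1,366.74.
Month 2: interest €16.06; balance after payment €1,307.80.
Month 3: interest €15.37; balance after payment €1,248.17.
Month 4: interest €14.67; balance after payment €1,187.84.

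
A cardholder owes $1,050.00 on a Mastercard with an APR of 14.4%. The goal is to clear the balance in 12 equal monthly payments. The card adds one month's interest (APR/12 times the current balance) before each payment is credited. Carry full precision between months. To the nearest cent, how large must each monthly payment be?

$94.47

Monthly rate r = 14.4%/12 = 1.2% = 0.012.
Level-payment amortization: P = B₀·r / (1 − (1+r)^(−n)) = 1050.00·0.012 / (1 − 1.012^(−12)).
Denominator 1 − (1+r)^(−12) = 0.133369738.
P = 12.6 / 0.133369738 ≈ 94.47.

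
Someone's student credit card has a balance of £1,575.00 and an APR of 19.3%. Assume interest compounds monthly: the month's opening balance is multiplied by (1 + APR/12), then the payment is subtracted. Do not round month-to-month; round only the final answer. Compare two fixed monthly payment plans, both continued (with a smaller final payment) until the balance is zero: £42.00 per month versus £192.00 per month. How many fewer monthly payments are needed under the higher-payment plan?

Monthly rate r = 19.3%/12 = 1.60833% = 0.0160833.
At £42.00/mo: n = ⌈−ln(1 − rB₀/P)/ln(1+r)⌉ = 58 payments (last £38.66); total interest = total paid − £1,575.00 = £857.66.
At £192.00/mo: 9 payments (last £166.77); total interest £127.77.
Payments saved = 58 − 9 = 49.

49 fewer payments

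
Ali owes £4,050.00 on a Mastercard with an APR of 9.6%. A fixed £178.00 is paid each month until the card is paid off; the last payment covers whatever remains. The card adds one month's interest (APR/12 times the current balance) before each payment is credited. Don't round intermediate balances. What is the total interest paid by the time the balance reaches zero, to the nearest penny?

£438.46

Monthly rate r = 9.6%/12 = 0.8% = 0.008.
Payoff takes n = ⌈−ln(1 − rB₀/P)/ln(1+r)⌉ = ⌈25.215⌉ = 26 payments; the last is £38.46.
Total paid = 25·£178.00 + £38.46 = £4,488.46.
Total interest = total paid − principal = £4,488.46 − £4,050.00 = £438.46.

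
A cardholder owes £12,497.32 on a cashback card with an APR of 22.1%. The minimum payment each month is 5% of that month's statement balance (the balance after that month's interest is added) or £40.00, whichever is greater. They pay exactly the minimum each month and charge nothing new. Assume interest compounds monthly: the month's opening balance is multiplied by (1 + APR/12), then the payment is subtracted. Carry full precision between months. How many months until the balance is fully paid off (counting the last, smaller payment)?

Monthly rate r = 22.1%/12 = 1.84167% = 0.0184167.
While 5% of the post-interest balance exceeds £40.00, each month B ← (B·(1+r))·(1 − 0.05), i.e. B shrinks by the factor (1+r)·0.95 = 0.9675.
This holds for months 1–84. Entering month 85 the balance is £778.65; 5% of the post-interest balance is now below £40.00, so the flat £40.00 minimum applies from here.
From month 85 a fixed £40.00 at rate r clears £778.65 in 25 more payments. Total: 84 + 25 = 109 months.

109 months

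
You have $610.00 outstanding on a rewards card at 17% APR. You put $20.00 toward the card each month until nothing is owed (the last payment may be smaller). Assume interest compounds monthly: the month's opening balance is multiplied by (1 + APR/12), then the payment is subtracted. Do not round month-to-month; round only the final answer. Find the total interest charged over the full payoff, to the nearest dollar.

$194

Monthly rate r = 17%/12 = 1.41667% = 0.0141667.
Payoff takes n = ⌈−ln(1 − rB₀/P)/ln(1+r)⌉ = ⌈40.220⌉ = 41 payments; the last is $4.42.
Total paid = 40·$20.00 + $4.42 = $804.42.
Total interest = total paid − principal = $804.42 − $610.00 = $194.42.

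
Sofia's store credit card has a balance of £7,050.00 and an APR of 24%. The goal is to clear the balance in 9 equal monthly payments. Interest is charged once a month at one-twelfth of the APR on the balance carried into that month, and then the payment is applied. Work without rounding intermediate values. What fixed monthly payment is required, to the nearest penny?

Monthly rate r = 24%/12 = 2% = 0.02.
Level-payment amortization: P = B₀·r / (1 − (1+r)^(−n)) = 7050.00·0.02 / (1 − 1.02^(−9)).
Denominator 1 − (1+r)^(−9) = 0.163244734.
P = 141 / 0.163244734 ≈ 863.73.

£863.73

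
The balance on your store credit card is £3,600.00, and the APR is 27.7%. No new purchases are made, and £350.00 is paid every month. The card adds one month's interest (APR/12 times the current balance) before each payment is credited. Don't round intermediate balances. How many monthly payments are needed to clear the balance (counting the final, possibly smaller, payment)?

Monthly rate r = 27.7%/12 = 2.30833% = 0.0230833.
Recurrence: B ← B·(1+r) − £350.00.
Month 1: interest £83.10; balance after payment £3,333.10.
Month 2: interest £76.94; balance after payment £3,060.04.
Closed form: n = −ln(1 − rB₀/P)/ln(1+r) = −ln(0.76257)/ln(1.02308) ≈ 11.878, so the balance reaches zero during payment 12.

12 months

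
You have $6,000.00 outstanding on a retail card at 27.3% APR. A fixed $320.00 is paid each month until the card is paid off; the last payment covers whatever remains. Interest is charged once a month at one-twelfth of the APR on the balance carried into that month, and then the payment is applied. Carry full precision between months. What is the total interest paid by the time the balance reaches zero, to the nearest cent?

$1,911.52

Monthly rate r = 27.3%/12 = 2.275% = 0.02275.
Payoff takes n = ⌈−ln(1 − rB₀/P)/ln(1+r)⌉ = ⌈24.721⌉ = 25 payments; the last is $231.52.
Total paid = 24·$320.00 + $231.52 = $7,911.52.
Total interest = total paid − principal = $7,911.52 − $6,000.00 = $1,911.52.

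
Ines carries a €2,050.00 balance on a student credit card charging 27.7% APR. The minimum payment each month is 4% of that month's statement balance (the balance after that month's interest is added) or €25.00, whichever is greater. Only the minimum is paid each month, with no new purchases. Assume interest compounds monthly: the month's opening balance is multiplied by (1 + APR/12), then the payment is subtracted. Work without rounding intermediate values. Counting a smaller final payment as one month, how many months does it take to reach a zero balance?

Monthly rate r = 27.7%/12 = 2.30833% = 0.0230833.
While 4% of the post-interest balance exceeds €25.00, each month B ← (B·(1+r))·(1 − 0.04), i.e. B shrinks by the factor (1+r)·0.96 = 0.98216.
This holds for months 1–68. Entering month 69 the balance is €602.76; 4% of the post-interest balance is now below €25.00, so the flat €25.00 minimum applies from here.
From month 69 a fixed €25.00 at rate r clears €602.76 in 36 more payments. Total: 68 + 36 = 104 months.

104 months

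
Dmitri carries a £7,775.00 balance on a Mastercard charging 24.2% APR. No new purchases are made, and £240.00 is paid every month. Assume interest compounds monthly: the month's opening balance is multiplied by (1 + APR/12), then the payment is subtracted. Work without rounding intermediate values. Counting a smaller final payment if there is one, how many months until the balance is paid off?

54 months

Monthly rate r = 24.2%/12 = 2.01667% = 0.0201667.
Recurrence: B ← B·(1+r) − £240.00.
Month 1: interest £156.80; balance after payment £7,691.80.
Month 2: interest £155.12; balance after payment £7,606.91.
Closed form: n = −ln(1 − rB₀/P)/ln(1+r) = −ln(0.34668)/ln(1.02017) ≈ 53.057, so the balance reaches zero during payment 54.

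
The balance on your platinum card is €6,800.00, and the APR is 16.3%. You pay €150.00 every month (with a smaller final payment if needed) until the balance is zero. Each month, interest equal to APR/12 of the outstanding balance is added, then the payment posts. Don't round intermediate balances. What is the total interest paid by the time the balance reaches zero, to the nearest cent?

Monthly rate r = 16.3%/12 = 1.35833% = 0.0135833.
Payoff takes n = ⌈−ln(1 − rB₀/P)/ln(1+r)⌉ = ⌈70.897⌉ = 71 payments; the last is €134.63.
Total paid = 70·€150.00 + €134.63 = €10,634.63.
Total interest = total paid − principal = €10,634.63 − €6,800.00 = €3,834.63.

€3,834.63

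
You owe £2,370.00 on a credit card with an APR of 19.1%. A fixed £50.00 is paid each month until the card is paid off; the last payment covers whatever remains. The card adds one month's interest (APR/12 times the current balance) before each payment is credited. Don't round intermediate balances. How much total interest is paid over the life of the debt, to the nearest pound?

Monthly rate r = 19.1%/12 = 1.59167% = 0.0159167.
Payoff takes n = ⌈−ln(1 − rB₀/P)/ln(1+r)⌉ = ⌈88.926⌉ = 89 payments; the last is £46.31.
Total paid = 88·£50.00 + £46.31 = £4,446.31.
Total interest = total paid − principal = £4,446.31 − £2,370.00 = £2,076.31.

£2,076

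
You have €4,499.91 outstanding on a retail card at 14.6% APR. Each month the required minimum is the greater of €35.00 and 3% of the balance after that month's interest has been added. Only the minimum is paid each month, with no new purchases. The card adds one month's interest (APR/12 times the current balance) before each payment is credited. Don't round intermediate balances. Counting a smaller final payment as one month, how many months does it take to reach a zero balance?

117 months

Monthly rate r = 14.6%/12 = 1.21667% = 0.0121667.
While 3% of the post-interest balance exceeds €35.00, each month B ← (B·(1+r))·(1 − 0.03), i.e. B shrinks by the factor (1+r)·0.97 = 0.9818.
This holds for months 1–75. Entering month 76 the balance is €1,134.97; 3% of the post-interest balance is now below €35.00, so the flat €35.00 minimum applies from here.
From month 76 a fixed €35.00 at rate r clears €1,134.97 in 42 more payments. Total: 75 + 42 = 117 months.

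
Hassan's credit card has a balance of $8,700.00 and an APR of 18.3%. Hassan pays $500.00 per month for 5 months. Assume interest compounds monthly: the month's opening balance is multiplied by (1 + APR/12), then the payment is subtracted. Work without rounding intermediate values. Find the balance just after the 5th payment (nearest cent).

Monthly rate r = 18.3%/12 = 1.525% = 0.01525.
Each month: B ← B·(1+r) − $500.00.
Month 1: interest $132.68; balance after payment $8,332.67.
Month 2: interest $127.07; balance after payment $7,959.75.
Month 3: interest $121.39; balance after payment $7,581.13.
Month 4: interest $115.61; balance after payment $7,196.75.
Month 5: interest $109.75; balance after payment $6,806.50.

$6,806.50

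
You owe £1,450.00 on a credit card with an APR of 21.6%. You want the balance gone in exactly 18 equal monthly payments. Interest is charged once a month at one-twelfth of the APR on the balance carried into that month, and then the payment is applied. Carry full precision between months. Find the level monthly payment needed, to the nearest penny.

Monthly rate r = 21.6%/12 = 1.8% = 0.018.
Level-payment amortization: P = B₀·r / (1 − (1+r)^(−n)) = 1450.00·0.018 / (1 − 1.018^(−18)).
Denominator 1 − (1+r)^(−18) = 0.274662726.
P = 26.1 / 0.274662726 ≈ 95.03.

£95.03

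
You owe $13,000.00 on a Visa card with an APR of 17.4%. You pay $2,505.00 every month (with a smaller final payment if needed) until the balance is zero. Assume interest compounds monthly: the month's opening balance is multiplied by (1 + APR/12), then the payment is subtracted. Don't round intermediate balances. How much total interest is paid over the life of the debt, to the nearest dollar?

Monthly rate r = 17.4%/12 = 1.45% = 0.0145.
Payoff takes n = ⌈−ln(1 − rB₀/P)/ln(1+r)⌉ = ⌈5.434⌉ = 6 payments; the last is $1,092.31.
Total paid = 5·$2,505.00 + $1,092.31 = $13,617.31.
Total interest = total paid − principal = $13,617.31 − $13,000.00 = $617.31.

$617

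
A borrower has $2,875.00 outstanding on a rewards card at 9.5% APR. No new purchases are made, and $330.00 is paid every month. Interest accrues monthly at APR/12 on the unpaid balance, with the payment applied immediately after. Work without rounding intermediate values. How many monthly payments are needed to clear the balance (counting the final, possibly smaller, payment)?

10 payments

Monthly rate r = 9.5%/12 = 0.791667% = 0.00791667.
Recurrence: B ← B·(1+r) − $330.00.
Month 1: interest $22.76; balance after payment $2,567.76.
Month 2: interest $20.33; balance after payment $2,258.09.
Closed form: n = −ln(1 − rB₀/P)/ln(1+r) = −ln(0.93103)/ln(1.00792) ≈ 9.063, so the balance reaches zero during payment 10.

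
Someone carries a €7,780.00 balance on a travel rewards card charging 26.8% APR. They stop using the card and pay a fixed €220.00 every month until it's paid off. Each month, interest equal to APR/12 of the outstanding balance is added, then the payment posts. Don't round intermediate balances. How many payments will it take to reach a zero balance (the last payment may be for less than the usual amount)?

71 payments

Monthly rate r = 26.8%/12 = 2.23333% = 0.0223333.
Recurrence: B ← B·(1+r) − €220.00.
Month 1: interest €173.75; balance after payment €7,733.75.
Month 2: interest €172.72; balance after payment €7,686.47.
Closed form: n = −ln(1 − rB₀/P)/ln(1+r) = −ln(0.21021)/ln(1.02233) ≈ 70.611, so the balance reaches zero during payment 71.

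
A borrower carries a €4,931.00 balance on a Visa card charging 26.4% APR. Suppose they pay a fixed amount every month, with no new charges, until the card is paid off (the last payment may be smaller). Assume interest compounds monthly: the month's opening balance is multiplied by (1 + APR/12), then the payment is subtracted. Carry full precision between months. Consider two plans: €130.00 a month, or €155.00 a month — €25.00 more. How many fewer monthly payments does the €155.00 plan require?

27 fewer payments

Monthly rate r = 26.4%/12 = 2.2% = 0.022.
At €130.00/mo: n = ⌈−ln(1 − rB₀/P)/ln(1+r)⌉ = 83 payments (last €85.16); total interest = total paid − €4,931.00 = €5,814.16.
At €155.00/mo: 56 payments (last €48.11); total interest €3,642.11.
Payments saved = 83 − 56 = 27.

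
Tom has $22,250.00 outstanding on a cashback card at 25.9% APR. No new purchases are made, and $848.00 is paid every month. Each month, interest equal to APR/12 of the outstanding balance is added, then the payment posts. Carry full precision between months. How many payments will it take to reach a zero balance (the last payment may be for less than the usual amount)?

Monthly rate r = 25.9%/12 = 2.15833% = 0.0215833.
Recurrence: B ← B·(1+r) − $848.00.
Month 1: interest $480.23; balance after payment $21,882.23.
Month 2: interest $472.29; balance after payment $21,506.52.
Closed form: n = −ln(1 − rB₀/P)/ln(1+r) = −ln(0.43369)/ln(1.02158) ≈ 39.123, so the balance reaches zero during payment 40.

40 payments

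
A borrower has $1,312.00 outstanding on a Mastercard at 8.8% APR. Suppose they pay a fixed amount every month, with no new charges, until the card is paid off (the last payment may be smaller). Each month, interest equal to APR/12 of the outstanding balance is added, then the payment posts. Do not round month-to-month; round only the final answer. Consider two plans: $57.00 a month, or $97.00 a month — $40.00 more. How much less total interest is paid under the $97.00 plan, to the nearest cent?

Monthly rate r = 8.8%/12 = 0.733333% = 0.00733333.
At $57.00/mo: n = ⌈−ln(1 − rB₀/P)/ln(1+r)⌉ = 26 payments (last $17.32); total interest = total paid − $1,312.00 = $130.32.
At $97.00/mo: 15 payments (last $28.85); total interest $74.85.
Interest saved = $130.32 − $74.85 = $55.47.

$55.47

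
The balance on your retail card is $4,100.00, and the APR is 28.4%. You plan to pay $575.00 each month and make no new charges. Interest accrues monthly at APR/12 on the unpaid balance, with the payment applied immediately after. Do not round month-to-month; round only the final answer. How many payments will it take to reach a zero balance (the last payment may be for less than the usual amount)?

Monthly rate r = 28.4%/12 = 2.36667% = 0.0236667.
Recurrence: B ← B·(1+r) − $575.00.
Month 1: interest $97.03; balance after payment $3,622.03.
Month 2: interest $85.72; balance after payment $3,132.75.
Closed form: n = −ln(1 − rB₀/P)/ln(1+r) = −ln(0.83125)/ln(1.02367) ≈ 7.902, so the balance reaches zero during payment 8.

8 months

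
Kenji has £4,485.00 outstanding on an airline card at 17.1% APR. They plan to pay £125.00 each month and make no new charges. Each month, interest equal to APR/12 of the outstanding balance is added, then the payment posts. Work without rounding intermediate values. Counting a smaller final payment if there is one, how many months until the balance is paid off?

Monthly rate r = 17.1%/12 = 1.425% = 0.01425.
Recurrence: B ← B·(1+r) − £125.00.
Month 1: interest £63.91; balance after payment £4,423.91.
Month 2: interest £63.04; balance after payment £4,361.95.
Closed form: n = −ln(1 − rB₀/P)/ln(1+r) = −ln(0.48871)/ln(1.01425) ≈ 50.602, so the balance reaches zero during payment 51.

51 payments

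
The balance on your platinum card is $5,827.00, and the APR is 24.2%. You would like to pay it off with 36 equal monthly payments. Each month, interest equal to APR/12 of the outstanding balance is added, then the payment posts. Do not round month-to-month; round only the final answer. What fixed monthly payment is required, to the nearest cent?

Monthly rate r = 24.2%/12 = 2.01667% = 0.0201667.
Level-payment amortization: P = B₀·r / (1 − (1+r)^(−n)) = 5827.00·0.0201667 / (1 − 1.02017^(−36)).
Denominator 1 − (1+r)^(−36) = 0.512651816.
P = 117.511 / 0.512651816 ≈ 229.22.

$229.22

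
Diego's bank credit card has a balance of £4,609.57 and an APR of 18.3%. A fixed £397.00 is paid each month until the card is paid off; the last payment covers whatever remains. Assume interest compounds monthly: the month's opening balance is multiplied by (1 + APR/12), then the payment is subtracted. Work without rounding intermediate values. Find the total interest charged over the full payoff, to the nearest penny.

Monthly rate r = 18.3%/12 = 1.525% = 0.01525.
Payoff takes n = ⌈−ln(1 − rB₀/P)/ln(1+r)⌉ = ⌈12.876⌉ = 13 payments; the last is £348.22.
Total paid = 12·£397.00 + £348.22 = £5,112.22.
Total interest = total paid − principal = £5,112.22 − £4,609.57 = £502.65.

£502.65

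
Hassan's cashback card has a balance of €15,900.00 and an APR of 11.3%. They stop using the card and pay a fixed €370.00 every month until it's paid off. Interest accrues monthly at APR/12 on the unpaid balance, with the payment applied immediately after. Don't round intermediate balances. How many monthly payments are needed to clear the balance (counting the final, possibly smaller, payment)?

56 payments

Monthly rate r = 11.3%/12 = 0.941667% = 0.00941667.
Recurrence: B ← B·(1+r) − €370.00.
Month 1: interest €149.72; balance after payment €15,679.73.
Month 2: interest €147.65; balance after payment €15,457.38.
Closed form: n = −ln(1 − rB₀/P)/ln(1+r) = −ln(0.59534)/ln(1.00942) ≈ 55.334, so the balance reaches zero during payment 56.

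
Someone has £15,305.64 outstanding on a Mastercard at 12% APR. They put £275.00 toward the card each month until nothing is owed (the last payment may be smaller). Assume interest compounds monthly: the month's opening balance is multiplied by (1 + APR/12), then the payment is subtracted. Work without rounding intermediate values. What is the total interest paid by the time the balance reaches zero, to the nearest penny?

£7,169.61

Monthly rate r = 12%/12 = 1% = 0.01.
Payoff takes n = ⌈−ln(1 − rB₀/P)/ln(1+r)⌉ = ⌈81.727⌉ = 82 payments; the last is £200.25.
Total paid = 81·£275.00 + £200.25 = £22,475.25.
Total interest = total paid − principal = £22,475.25 − £15,305.64 = £7,169.61.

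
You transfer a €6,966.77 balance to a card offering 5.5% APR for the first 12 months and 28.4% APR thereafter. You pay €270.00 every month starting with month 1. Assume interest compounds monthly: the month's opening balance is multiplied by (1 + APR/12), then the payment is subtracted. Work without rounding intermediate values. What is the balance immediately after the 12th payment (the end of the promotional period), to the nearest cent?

Promo months 1–12 at r₀ = 5.5%/12 = 0.00458333; months 13+ at r₁ = 28.4%/12 = 0.0236667.
After month 12: iterate B ← B·(1+r₀) − €270.00 for 12 months → €4,036.81.

€4,036.81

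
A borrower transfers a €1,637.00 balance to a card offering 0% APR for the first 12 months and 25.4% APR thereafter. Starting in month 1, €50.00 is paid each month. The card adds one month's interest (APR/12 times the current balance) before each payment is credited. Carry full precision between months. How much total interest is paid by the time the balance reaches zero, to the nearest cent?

Promo months 1–12 at r₀ = 0%/12 = 0; months 13+ at r₁ = 25.4%/12 = 0.0211667.
After month 12 (no interest yet): B = €1,637.00 − 12·€50.00 = €1,037.00.
Then at r₁ with €50.00/mo: n₂ = −ln(1 − r₁·B/P)/ln(1+r₁) ≈ 27.60 → 28 more payments.
Total paid = 39·€50.00 + €29.95 = €1,979.95; interest = €1,979.95 − €1,637.00 = €342.95.

€342.95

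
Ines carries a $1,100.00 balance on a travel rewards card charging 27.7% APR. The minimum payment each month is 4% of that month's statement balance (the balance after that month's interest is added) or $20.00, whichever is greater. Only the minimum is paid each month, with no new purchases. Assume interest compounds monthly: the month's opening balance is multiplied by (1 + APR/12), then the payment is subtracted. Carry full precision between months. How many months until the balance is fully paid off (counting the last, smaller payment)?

Monthly rate r = 27.7%/12 = 2.30833% = 0.0230833.
While 4% of the post-interest balance exceeds $20.00, each month B ← (B·(1+r))·(1 − 0.04), i.e. B shrinks by the factor (1+r)·0.96 = 0.98216.
This holds for months 1–46. Entering month 47 the balance is $480.59; 4% of the post-interest balance is now below $20.00, so the flat $20.00 minimum applies from here.
From month 47 a fixed $20.00 at rate r clears $480.59 in 36 more payments. Total: 46 + 36 = 82 months.

82 months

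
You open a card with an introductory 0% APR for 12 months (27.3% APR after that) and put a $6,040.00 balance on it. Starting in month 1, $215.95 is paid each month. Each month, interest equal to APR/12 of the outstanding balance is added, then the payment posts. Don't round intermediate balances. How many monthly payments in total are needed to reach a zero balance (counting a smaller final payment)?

Promo months 1–12 at r₀ = 0%/12 = 0; months 13+ at r₁ = 27.3%/12 = 0.02275.
After month 12 (no interest yet): B = $6,040.00 − 12·$215.95 = $3,448.60.
Then at r₁ with $215.95/mo: n₂ = −ln(1 − r₁·B/P)/ln(1+r₁) ≈ 20.07 → 21 more payments.

33 months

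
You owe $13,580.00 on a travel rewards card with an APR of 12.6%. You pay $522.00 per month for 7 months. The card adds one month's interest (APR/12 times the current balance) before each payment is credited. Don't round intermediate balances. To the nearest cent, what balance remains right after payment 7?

$10,838.99

Monthly rate r = 12.6%/12 = 1.05% = 0.0105.
Each month: B ← B·(1+r) − $522.00.
Month 1: interest $142.59; balance after payment $13,200.59.
Month 2: interest $138.61; balance after payment $12,817.20.
Month 3: interest $134.58; balance after payment $12,429.78.
Month 4: interest $130.51; balance after payment $12,038.29.
Month 5: interest $126.40; balance after payment $11,642.69.
Month 6: interest $122.25; balance after payment $11,242.94.
Month 7: interest $118.05; balance after payment $10,838.99.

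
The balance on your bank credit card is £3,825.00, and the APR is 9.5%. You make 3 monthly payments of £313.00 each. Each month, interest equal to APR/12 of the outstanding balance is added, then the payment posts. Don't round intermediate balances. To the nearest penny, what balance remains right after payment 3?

Monthly rate r = 9.5%/12 = 0.791667% = 0.00791667.
Each month: B ← B·(1+r) − £313.00.
Month 1: interest £30.28; balance after payment £3,542.28.
Month 2: interest £28.04; balance after payment £3,257.32.
Month 3: interest £25.79; balance after payment £2,970.11.

£2,970.11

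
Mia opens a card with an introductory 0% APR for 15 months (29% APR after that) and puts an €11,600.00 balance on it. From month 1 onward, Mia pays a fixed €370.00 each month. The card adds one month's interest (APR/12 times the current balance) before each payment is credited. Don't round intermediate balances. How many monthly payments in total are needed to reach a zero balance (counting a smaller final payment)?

37 payments

Promo months 1–15 at r₀ = 0%/12 = 0; months 16+ at r₁ = 29%/12 = 0.0241667.
After month 15 (no interest yet): B = €11,600.00 − 15·€370.00 = €6,050.00.
Then at r₁ with €370.00/mo: n₂ = −ln(1 − r₁·B/P)/ln(1+r₁) ≈ 21.06 → 22 more payments.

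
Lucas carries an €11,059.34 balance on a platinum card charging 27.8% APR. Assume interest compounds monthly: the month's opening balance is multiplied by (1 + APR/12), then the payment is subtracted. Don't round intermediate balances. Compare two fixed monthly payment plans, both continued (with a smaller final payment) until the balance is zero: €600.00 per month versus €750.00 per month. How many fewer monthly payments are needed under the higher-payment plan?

6 fewer payments

Monthly rate r = 27.8%/12 = 2.31667% = 0.0231667.
At €600.00/mo: n = ⌈−ln(1 − rB₀/P)/ln(1+r)⌉ = 25 payments (last €191.04); total interest = total paid − €11,059.34 = €3,531.70.
At €750.00/mo: 19 payments (last €188.79); total interest €2,629.45.
Payments saved = 25 − 19 = 6.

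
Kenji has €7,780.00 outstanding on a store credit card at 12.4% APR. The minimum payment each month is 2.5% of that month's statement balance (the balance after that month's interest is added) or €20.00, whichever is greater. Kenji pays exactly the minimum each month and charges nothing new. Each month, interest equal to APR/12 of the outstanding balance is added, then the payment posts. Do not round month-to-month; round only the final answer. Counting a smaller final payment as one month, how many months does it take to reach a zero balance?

204 months

Monthly rate r = 12.4%/12 = 1.03333% = 0.0103333.
While 2.5% of the post-interest balance exceeds €20.00, each month B ← (B·(1+r))·(1 − 0.025), i.e. B shrinks by the factor (1+r)·0.975 = 0.98507.
This holds for months 1–152. Entering month 153 the balance is €791.25; 2.5% of the post-interest balance is now below €20.00, so the flat €20.00 minimum applies from here.
From month 153 a fixed €20.00 at rate r clears €791.25 in 52 more payments. Total: 152 + 52 = 204 months.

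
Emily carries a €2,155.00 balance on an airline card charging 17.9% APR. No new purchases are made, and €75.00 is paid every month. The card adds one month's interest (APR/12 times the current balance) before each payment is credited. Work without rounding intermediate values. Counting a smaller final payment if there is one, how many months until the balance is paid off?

Monthly rate r = 17.9%/12 = 1.49167% = 0.0149167.
Recurrence: B ← B·(1+r) − €75.00.
Month 1: interest €32.15; balance after payment €2,112.15.
Month 2: interest €31.51; balance after payment €2,068.65.
Closed form: n = −ln(1 − rB₀/P)/ln(1+r) = −ln(0.57139)/ln(1.01492) ≈ 37.799, so the balance reaches zero during payment 38.

38 months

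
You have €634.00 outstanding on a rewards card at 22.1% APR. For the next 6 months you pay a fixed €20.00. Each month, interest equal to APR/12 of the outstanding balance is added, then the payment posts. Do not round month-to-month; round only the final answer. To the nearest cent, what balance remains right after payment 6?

€581.70

Monthly rate r = 22.1%/12 = 1.84167% = 0.0184167.
Each month: B ← B·(1+r) − €20.00.
Month 1: interest €11.68; balance after payment €625.68.
Month 2: interest €11.52; balance after payment €617.20.
Month 3: interest €11.37; balance after payment €608.57.
Month 4: interest €11.21; balance after payment €599.77.
Month 5: interest €11.05; balance after payment €590.82.
Month 6: interest €10.88; balance after payment €581.70.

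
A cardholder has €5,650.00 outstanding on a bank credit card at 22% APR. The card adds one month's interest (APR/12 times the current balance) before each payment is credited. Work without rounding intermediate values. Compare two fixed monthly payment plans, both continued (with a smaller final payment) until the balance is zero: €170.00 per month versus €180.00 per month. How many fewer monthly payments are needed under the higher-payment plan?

4 fewer payments

Monthly rate r = 22%/12 = 1.83333% = 0.0183333.
At €170.00/mo: n = ⌈−ln(1 − rB₀/P)/ln(1+r)⌉ = 52 payments (last €124.92); total interest = total paid − €5,650.00 = €3,144.92.
At €180.00/mo: 48 payments (last €28.88); total interest €2,838.88.
Payments saved = 52 − 48 = 4.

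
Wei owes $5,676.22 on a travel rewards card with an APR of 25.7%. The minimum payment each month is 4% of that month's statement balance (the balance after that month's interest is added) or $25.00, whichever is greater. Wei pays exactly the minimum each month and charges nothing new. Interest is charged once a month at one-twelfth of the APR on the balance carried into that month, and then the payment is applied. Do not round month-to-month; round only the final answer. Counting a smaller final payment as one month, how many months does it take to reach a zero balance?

149 months

Monthly rate r = 25.7%/12 = 2.14167% = 0.0214167.
While 4% of the post-interest balance exceeds $25.00, each month B ← (B·(1+r))·(1 − 0.04), i.e. B shrinks by the factor (1+r)·0.96 = 0.98056.
This holds for months 1–114. Entering month 115 the balance is $605.50; 4% of the post-interest balance is now below $25.00, so the flat $25.00 minimum applies from here.
From month 115 a fixed $25.00 at rate r clears $605.50 in 35 more payments. Total: 114 + 35 = 149 months.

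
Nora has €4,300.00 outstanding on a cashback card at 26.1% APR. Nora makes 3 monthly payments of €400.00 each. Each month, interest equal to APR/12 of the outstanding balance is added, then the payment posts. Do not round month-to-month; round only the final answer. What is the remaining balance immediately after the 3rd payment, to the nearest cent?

€3,360.43

Monthly rate r = 26.1%/12 = 2.175% = 0.02175.
Each month: B ← B·(1+r) − €400.00.
Month 1: interest €93.53; balance after payment €3,993.52.
Month 2: interest €86.86; balance after payment €3,680.38.
Month 3: interest €80.05; balance after payment €3,360.43.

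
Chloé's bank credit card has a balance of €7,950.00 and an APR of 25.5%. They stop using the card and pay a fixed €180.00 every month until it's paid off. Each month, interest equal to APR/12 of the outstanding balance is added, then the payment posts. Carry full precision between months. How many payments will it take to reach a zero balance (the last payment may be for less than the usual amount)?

133 payments

Monthly rate r = 25.5%/12 = 2.125% = 0.02125.
Recurrence: B ← B·(1+r) − €180.00.
Month 1: interest €168.94; balance after payment €7,938.94.
Month 2: interest €168.70; balance after payment €7,927.64.
Closed form: n = −ln(1 − rB₀/P)/ln(1+r) = −ln(0.061458)/ln(1.02125) ≈ 132.655, so the balance reaches zero during payment 133.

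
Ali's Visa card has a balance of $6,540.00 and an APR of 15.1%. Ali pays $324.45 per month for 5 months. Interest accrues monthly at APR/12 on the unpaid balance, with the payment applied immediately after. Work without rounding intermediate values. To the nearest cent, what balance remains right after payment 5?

$5,298.37

Monthly rate r = 15.1%/12 = 1.25833% = 0.0125833.
Each month: B ← B·(1+r) − $324.45.
Month 1: interest $82.30; balance after payment $6,297.85.
Month 2: interest $79.25; balance after payment $6,052.64.
Month 3: interest $76.16; balance after payment $5,804.36.
Month 4: interest $73.04; balance after payment $5,552.94.
Month 5: interest $69.87; balance after payment $5,298.37.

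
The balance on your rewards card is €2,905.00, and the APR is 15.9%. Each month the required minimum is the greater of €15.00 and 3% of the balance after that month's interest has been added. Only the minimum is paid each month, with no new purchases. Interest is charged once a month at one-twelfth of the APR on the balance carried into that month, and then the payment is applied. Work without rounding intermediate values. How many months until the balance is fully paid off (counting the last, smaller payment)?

146 months

Monthly rate r = 15.9%/12 = 1.325% = 0.01325.
While 3% of the post-interest balance exceeds €15.00, each month B ← (B·(1+r))·(1 − 0.03), i.e. B shrinks by the factor (1+r)·0.97 = 0.98285.
This holds for months 1–103. Entering month 104 the balance is €489.15; 3% of the post-interest balance is now below €15.00, so the flat €15.00 minimum applies from here.
From month 104 a fixed €15.00 at rate r clears €489.15 in 43 more payments. Total: 103 + 43 = 146 months.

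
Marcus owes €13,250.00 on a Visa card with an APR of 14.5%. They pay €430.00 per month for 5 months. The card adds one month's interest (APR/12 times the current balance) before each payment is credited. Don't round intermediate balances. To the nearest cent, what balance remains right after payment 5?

Monthly rate r = 14.5%/12 = 1.20833% = 0.0120833.
Each month: B ← B·(1+r) − €430.00.
Month 1: interest €160.10; balance after payment €12,980.10.
Month 2: interest €156.84; balance after payment €12,706.95.
Month 3: interest €153.54; balance after payment €12,430.49.
Month 4: interest €150.20; balance after payment €12,150.69.
Month 5: interest €146.82; balance after payment €11,867.51.

€11,867.51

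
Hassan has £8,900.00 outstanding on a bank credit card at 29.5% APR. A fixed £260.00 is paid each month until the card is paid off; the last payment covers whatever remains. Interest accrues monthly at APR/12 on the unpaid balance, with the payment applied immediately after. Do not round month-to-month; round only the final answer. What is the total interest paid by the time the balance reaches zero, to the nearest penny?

£10,820.83

Monthly rate r = 29.5%/12 = 2.45833% = 0.0245833.
Payoff takes n = ⌈−ln(1 − rB₀/P)/ln(1+r)⌉ = ⌈75.848⌉ = 76 payments; the last is £220.83.
Total paid = 75·£260.00 + £220.83 = £19,720.83.
Total interest = total paid − principal = £19,720.83 − £8,900.00 = £10,820.83.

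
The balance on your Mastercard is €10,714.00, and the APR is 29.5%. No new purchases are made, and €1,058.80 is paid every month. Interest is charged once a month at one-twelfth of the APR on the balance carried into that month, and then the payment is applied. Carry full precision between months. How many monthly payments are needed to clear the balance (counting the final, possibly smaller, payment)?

12 months

Monthly rate r = 29.5%/12 = 2.45833% = 0.0245833.
Recurrence: B ← B·(1+r) − €1,058.80.
Month 1: interest €263.39; balance after payment €9,918.59.
Month 2: interest €243.83; balance after payment €9,103.62.
Closed form: n = −ln(1 − rB₀/P)/ln(1+r) = −ln(0.75124)/ln(1.02458) ≈ 11.777, so the balance reaches zero during payment 12.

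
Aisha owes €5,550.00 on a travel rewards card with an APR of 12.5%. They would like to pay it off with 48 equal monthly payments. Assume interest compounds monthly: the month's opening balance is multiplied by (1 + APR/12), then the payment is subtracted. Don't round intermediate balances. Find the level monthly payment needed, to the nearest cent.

Monthly rate r = 12.5%/12 = 1.04167% = 0.0104167.
Level-payment amortization: P = B₀·r / (1 − (1+r)^(−n)) = 5550.00·0.0104167 / (1 − 1.01042^(−48)).
Denominator 1 − (1+r)^(−48) = 0.391898687.
P = 57.8125 / 0.391898687 ≈ 147.52.

€147.52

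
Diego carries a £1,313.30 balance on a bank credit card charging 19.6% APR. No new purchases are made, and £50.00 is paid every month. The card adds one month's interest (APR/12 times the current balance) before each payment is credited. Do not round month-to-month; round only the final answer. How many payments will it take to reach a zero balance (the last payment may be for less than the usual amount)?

Monthly rate r = 19.6%/12 = 1.63333% = 0.0163333.
Recurrence: B ← B·(1+r) − £50.00.
Month 1: interest £21.45; balance after payment £1,284.75.
Month 2: interest £20.98; balance after payment £1,255.73.
Closed form: n = −ln(1 − rB₀/P)/ln(1+r) = −ln(0.57099)/ln(1.01633) ≈ 34.589, so the balance reaches zero during payment 35.

35 months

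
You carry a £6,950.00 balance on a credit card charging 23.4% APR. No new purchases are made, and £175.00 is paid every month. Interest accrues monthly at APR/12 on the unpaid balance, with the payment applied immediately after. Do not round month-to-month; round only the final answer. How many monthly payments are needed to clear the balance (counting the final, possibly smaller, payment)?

Monthly rate r = 23.4%/12 = 1.95% = 0.0195.
Recurrence: B ← B·(1+r) − £175.00.
Month 1: interest £135.53; balance after payment £6,910.52.
Month 2: interest £134.76; balance after payment £6,870.28.
Closed form: n = −ln(1 − rB₀/P)/ln(1+r) = −ln(0.22557)/ln(1.0195) ≈ 77.107, so the balance reaches zero during payment 78.

78 payments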